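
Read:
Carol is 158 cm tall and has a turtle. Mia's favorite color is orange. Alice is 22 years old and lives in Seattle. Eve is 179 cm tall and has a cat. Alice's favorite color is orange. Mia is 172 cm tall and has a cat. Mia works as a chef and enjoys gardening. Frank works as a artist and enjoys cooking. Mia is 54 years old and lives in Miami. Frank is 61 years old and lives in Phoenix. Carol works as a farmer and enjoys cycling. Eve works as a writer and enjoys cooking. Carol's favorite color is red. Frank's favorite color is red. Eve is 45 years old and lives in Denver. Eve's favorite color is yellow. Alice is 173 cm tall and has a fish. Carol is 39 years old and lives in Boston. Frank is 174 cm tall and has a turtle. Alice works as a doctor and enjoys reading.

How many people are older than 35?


Filter: 4

4


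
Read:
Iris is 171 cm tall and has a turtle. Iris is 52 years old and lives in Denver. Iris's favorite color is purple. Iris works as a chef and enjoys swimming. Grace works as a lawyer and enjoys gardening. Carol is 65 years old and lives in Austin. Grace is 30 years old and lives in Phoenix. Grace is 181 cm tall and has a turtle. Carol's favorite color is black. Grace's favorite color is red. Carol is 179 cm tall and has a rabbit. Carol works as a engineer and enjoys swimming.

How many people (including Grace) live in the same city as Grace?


Grace lives in Phoenix. Count = 1

1


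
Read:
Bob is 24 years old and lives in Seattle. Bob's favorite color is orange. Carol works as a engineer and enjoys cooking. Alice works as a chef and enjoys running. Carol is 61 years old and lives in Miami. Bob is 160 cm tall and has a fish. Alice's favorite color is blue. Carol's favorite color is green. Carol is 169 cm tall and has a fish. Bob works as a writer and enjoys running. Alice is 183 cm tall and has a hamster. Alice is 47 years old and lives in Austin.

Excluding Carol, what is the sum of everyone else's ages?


Sum (excluding Carol): 71

71


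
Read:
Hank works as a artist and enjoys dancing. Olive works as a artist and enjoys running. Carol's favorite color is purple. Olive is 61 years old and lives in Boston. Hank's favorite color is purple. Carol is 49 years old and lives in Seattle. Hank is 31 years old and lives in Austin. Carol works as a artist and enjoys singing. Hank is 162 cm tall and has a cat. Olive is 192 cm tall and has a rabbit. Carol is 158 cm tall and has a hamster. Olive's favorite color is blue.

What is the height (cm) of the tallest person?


Tallest: Olive at 192 cm

192


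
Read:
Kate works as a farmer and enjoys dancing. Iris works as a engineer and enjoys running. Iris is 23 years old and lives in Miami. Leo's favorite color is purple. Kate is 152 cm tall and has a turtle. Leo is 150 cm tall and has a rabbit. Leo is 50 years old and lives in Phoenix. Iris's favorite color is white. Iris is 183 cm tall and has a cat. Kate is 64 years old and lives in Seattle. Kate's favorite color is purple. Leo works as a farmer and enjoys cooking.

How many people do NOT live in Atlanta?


Not in Atlanta: 3

3


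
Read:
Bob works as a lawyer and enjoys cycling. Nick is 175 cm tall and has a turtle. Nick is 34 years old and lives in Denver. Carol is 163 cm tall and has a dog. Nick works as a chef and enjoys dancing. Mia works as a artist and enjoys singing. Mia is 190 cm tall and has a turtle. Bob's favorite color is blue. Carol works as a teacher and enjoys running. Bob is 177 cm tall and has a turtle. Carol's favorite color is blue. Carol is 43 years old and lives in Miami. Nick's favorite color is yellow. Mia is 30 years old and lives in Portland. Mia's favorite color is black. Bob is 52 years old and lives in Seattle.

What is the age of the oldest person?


Oldest: Bob at 52

52


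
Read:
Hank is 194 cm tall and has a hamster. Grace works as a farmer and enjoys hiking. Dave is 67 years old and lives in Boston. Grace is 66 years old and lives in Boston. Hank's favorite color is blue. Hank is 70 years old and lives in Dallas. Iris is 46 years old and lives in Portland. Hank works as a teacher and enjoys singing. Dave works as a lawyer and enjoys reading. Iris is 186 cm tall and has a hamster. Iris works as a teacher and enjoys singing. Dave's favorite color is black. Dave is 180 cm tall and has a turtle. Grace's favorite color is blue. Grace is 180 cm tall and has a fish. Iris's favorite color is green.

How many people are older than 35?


Filter: 4

4


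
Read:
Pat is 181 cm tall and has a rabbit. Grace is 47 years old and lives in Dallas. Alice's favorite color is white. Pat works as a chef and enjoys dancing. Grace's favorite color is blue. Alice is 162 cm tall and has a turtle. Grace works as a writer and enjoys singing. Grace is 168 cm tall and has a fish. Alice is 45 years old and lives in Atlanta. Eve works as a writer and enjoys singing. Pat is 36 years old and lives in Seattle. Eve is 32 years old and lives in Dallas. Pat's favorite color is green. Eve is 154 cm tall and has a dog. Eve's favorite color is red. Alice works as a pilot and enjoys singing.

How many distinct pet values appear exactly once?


Unique pet values: 4

4


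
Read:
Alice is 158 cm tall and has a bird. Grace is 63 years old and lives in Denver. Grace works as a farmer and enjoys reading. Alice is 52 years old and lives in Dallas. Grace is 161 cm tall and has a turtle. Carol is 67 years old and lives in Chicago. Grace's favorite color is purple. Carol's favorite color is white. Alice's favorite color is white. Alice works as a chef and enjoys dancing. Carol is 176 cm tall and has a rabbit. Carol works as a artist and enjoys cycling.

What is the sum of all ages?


67+63+52 = 182

182


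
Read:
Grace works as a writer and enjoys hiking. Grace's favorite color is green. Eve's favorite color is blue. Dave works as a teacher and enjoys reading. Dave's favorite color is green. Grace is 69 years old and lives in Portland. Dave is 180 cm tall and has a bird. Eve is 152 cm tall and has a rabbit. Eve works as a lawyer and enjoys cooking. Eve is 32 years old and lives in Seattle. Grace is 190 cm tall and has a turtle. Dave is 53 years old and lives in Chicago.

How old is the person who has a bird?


Person with bird is Dave, age 53

53


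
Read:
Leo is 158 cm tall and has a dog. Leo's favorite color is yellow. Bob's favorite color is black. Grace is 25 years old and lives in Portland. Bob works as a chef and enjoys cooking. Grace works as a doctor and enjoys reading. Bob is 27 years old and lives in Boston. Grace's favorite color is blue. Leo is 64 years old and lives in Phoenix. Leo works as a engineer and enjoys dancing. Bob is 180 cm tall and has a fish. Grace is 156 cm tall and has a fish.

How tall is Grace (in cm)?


Grace is 156 cm tall

156


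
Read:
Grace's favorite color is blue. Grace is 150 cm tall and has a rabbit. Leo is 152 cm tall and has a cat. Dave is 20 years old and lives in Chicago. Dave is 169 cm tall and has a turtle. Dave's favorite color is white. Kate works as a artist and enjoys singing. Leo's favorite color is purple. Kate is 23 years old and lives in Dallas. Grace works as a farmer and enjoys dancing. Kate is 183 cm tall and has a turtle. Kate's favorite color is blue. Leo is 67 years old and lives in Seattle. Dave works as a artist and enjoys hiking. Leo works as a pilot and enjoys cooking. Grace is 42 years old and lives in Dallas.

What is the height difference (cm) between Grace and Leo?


|150 - 152| = 2

2


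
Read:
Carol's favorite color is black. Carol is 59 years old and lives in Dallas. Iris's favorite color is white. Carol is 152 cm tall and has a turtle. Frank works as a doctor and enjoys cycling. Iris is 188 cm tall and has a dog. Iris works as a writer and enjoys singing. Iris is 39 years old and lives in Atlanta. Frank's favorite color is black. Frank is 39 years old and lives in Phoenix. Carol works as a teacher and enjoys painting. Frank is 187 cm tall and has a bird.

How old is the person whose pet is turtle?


Person with pet=turtle is Carol, age 59

59


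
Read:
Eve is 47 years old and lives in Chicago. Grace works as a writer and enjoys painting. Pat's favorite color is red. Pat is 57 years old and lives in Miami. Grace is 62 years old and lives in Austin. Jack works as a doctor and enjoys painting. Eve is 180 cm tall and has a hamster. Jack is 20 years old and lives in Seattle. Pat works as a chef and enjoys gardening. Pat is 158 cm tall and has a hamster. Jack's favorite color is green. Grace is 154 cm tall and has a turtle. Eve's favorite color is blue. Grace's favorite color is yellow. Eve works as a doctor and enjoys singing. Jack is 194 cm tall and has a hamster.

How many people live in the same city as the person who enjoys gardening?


Person with hobby gardening is Pat, city Miami. Count = 1

1


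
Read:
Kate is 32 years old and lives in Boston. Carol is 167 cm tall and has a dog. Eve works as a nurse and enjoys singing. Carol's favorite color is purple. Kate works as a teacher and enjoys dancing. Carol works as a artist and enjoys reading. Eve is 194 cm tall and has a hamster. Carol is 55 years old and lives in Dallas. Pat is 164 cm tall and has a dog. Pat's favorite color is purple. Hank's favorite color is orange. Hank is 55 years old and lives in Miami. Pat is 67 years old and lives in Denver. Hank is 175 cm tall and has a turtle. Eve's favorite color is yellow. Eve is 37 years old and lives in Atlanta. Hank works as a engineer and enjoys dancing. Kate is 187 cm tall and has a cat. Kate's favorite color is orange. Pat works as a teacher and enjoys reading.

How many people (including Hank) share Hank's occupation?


Hank is a engineer. Count = 1

1


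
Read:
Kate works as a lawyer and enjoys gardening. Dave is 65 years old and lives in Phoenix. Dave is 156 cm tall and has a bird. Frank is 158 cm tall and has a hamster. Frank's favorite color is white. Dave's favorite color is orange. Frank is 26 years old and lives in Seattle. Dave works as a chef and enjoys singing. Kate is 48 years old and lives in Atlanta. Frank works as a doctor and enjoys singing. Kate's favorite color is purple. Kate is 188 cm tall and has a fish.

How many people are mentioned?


People: Kate, Dave, Frank. Count = 3

3


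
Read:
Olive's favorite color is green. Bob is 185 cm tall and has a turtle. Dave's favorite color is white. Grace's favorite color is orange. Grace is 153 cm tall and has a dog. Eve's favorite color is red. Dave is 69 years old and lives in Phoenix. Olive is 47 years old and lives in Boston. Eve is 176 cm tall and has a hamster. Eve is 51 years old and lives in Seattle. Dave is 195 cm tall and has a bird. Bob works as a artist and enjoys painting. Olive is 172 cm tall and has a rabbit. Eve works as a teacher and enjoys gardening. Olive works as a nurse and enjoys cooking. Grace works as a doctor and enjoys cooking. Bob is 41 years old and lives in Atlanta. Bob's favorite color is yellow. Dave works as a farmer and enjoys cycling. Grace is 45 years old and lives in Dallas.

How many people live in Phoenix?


Count in Phoenix: 1

1


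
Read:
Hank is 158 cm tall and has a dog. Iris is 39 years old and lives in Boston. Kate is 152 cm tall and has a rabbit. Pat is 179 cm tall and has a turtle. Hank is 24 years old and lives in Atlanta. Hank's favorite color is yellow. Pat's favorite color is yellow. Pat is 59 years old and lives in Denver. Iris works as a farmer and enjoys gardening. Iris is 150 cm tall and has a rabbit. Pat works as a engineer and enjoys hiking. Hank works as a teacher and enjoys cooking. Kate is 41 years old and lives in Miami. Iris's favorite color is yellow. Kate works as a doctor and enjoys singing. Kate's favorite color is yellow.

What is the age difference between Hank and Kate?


|24 - 41| = 17

17


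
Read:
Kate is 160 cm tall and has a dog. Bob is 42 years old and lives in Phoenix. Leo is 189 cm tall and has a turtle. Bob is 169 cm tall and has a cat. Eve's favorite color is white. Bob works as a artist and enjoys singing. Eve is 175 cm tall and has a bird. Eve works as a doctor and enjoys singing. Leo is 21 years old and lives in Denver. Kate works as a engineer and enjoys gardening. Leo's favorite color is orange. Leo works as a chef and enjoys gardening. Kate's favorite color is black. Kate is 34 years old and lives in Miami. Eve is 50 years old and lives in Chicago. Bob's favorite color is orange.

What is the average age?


Sum=147, n=4, avg=36.75

36.75


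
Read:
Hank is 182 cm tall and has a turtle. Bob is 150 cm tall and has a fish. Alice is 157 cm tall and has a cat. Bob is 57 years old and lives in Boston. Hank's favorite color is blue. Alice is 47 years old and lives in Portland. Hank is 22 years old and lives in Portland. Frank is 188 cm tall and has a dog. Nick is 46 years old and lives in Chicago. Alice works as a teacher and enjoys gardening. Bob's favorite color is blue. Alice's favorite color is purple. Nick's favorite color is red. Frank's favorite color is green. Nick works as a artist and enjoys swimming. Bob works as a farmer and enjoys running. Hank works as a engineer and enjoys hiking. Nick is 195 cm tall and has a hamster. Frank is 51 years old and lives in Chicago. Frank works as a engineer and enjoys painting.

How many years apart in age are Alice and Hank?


47 vs 22, diff = 25

25


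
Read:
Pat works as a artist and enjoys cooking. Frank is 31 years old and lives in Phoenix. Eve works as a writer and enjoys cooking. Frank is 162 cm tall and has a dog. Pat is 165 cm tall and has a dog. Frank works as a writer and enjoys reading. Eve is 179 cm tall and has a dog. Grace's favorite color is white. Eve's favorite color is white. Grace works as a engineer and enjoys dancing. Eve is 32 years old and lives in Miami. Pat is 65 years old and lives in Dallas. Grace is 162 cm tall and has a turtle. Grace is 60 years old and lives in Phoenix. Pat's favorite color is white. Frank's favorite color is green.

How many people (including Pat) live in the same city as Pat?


Pat lives in Dallas. Count = 1

1


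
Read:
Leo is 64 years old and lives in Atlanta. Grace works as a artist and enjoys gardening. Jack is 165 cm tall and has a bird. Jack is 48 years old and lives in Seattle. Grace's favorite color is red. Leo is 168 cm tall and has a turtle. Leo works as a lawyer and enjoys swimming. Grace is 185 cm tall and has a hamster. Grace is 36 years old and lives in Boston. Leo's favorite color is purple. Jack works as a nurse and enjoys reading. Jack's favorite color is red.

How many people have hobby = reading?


Count: 1

1


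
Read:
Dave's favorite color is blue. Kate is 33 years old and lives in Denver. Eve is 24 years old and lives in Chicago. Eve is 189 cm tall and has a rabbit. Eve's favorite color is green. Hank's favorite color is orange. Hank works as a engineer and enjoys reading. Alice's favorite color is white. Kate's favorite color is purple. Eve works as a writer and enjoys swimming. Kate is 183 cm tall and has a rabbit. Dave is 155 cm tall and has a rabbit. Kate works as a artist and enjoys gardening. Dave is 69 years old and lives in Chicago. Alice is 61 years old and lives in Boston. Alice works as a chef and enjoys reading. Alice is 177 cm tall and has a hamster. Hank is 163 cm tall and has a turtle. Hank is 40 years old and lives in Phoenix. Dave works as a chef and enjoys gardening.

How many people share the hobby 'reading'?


Count: 2

2


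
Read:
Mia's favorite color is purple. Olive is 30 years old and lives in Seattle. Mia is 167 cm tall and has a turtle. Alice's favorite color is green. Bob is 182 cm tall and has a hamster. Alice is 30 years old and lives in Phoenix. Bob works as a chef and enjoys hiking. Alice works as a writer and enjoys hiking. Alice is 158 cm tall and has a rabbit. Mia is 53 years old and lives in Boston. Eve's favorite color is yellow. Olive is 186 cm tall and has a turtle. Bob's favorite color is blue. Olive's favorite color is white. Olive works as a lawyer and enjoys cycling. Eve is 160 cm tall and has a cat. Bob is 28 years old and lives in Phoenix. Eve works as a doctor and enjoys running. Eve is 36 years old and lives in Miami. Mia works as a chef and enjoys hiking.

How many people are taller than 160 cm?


Taller than 160: 3

3


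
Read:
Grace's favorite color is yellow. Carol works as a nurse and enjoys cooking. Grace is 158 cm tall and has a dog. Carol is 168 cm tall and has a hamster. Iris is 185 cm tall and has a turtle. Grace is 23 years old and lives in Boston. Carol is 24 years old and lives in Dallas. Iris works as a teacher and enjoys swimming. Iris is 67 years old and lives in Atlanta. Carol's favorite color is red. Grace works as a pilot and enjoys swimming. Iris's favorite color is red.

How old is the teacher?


The teacher is Iris, age 67

67


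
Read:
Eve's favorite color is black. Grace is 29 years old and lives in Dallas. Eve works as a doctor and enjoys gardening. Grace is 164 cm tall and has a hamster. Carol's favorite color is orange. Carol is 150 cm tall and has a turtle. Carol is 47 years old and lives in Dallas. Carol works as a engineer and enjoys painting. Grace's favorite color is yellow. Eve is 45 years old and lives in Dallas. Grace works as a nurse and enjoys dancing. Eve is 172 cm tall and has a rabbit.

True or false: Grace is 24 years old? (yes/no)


Grace is actually 29. no

no


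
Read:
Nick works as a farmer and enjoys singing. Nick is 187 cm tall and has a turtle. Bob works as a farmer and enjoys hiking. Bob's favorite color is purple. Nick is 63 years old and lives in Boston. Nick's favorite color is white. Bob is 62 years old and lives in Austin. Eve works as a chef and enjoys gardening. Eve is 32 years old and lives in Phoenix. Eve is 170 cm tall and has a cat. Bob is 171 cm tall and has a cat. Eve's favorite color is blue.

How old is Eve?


Eve is 32 years old

32


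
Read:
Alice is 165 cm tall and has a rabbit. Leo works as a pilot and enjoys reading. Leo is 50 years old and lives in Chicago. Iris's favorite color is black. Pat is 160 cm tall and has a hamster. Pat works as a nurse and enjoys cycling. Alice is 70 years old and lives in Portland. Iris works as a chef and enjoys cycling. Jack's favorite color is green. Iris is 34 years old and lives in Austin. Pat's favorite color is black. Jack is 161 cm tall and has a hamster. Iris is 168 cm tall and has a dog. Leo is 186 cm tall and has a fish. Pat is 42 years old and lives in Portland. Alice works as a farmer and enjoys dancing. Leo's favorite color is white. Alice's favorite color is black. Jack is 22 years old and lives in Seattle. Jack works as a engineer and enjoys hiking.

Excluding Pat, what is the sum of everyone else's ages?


Sum (excluding Pat): 176

176


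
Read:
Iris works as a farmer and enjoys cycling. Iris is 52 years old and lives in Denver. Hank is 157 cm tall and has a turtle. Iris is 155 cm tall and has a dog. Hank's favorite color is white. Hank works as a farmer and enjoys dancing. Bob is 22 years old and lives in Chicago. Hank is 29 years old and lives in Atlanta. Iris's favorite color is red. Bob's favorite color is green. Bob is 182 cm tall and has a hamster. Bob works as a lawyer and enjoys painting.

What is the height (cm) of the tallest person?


Tallest: Bob at 182 cm

182


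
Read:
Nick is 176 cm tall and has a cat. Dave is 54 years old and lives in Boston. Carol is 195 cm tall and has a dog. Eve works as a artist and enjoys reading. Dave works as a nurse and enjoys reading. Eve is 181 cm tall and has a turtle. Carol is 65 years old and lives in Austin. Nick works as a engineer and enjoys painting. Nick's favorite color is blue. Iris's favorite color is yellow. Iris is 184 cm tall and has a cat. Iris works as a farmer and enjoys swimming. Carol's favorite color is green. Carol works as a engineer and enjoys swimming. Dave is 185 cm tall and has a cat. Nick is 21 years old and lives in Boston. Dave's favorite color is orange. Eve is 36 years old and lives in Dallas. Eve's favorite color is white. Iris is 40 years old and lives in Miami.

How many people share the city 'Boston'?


Count: 2

2


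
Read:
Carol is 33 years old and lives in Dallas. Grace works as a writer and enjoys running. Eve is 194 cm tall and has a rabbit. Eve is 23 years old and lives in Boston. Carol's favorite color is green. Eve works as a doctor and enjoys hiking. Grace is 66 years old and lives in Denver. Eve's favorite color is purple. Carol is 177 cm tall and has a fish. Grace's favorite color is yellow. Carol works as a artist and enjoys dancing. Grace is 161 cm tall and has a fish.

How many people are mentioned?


People: Eve, Grace, Carol. Count = 3

3


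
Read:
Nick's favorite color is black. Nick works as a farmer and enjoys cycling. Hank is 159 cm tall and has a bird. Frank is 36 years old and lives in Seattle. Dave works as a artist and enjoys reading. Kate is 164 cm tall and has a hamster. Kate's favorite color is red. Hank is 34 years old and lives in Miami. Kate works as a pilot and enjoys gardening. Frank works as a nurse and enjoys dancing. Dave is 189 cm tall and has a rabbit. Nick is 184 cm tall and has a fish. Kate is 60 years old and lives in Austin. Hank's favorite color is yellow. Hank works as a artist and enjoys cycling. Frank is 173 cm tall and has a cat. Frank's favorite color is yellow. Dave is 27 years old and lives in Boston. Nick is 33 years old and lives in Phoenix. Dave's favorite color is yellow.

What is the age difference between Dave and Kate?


|27 - 60| = 33

33


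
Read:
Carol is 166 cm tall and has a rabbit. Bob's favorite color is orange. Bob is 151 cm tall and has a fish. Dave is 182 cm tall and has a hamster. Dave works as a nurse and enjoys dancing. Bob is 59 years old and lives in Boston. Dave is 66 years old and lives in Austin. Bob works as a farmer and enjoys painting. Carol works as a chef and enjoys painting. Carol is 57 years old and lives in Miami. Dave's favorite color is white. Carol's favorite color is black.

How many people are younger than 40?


Filter: 0

0


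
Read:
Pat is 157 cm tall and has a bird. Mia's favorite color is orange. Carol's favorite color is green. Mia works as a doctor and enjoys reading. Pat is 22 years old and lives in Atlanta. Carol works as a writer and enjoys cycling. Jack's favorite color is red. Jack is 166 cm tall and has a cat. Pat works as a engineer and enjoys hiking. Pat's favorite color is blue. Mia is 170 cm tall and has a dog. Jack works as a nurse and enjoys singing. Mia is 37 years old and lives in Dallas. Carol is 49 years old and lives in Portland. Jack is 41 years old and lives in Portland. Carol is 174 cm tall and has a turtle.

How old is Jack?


Jack is 41 years old

41


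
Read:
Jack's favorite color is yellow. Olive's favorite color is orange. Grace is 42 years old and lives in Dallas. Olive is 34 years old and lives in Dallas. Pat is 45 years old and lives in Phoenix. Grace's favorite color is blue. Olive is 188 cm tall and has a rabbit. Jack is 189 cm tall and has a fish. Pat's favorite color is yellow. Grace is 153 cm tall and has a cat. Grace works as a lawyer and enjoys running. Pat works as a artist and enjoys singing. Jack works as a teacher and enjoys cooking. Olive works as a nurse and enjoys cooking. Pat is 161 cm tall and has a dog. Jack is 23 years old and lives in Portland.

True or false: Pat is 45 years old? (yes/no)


Pat is actually 45. yes

yes


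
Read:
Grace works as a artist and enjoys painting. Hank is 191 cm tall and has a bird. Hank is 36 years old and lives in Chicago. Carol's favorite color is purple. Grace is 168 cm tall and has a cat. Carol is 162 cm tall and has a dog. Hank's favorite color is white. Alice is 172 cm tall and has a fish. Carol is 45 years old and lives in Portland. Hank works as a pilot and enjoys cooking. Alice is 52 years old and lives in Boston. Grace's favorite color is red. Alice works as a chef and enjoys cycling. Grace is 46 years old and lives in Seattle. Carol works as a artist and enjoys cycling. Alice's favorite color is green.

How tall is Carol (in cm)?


Carol is 162 cm tall

162


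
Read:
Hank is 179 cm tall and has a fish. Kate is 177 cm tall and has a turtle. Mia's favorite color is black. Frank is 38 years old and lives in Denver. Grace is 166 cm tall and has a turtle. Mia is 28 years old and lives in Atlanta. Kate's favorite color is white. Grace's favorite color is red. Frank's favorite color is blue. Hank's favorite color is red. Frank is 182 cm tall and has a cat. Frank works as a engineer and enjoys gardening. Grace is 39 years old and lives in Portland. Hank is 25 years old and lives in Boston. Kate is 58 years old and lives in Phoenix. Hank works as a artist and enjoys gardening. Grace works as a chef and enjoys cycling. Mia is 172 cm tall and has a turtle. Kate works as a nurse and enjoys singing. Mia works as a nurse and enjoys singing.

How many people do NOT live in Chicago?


Not in Chicago: 5

5


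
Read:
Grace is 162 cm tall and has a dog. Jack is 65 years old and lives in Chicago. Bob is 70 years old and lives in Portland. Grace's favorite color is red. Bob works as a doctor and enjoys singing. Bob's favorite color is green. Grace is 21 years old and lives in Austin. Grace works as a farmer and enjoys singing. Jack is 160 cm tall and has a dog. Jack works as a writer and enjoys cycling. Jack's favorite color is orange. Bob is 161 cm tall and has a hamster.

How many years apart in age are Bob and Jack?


70 vs 65, diff = 5

5


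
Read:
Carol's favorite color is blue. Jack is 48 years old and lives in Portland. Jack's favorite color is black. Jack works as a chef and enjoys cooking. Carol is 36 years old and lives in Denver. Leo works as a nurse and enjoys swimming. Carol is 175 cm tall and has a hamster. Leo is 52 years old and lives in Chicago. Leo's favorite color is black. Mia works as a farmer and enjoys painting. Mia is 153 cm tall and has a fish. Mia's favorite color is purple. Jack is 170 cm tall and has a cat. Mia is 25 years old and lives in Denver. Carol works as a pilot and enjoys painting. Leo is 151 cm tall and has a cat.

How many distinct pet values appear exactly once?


Unique pet values: 2

2


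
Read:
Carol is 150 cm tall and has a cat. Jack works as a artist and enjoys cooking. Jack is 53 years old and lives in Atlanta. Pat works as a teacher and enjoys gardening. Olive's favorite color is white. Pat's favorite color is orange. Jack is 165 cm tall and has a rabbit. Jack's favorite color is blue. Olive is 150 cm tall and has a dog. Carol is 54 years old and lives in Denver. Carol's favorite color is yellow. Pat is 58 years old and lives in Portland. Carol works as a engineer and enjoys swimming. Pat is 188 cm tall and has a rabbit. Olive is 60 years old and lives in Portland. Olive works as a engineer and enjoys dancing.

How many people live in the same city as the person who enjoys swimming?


Person with hobby swimming is Carol, city Denver. Count = 1

1


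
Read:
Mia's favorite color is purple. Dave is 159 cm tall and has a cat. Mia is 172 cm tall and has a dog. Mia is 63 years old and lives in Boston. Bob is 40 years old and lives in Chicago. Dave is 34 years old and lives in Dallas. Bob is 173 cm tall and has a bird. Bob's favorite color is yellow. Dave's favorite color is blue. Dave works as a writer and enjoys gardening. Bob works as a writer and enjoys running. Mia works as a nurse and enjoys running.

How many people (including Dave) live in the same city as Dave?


Dave lives in Dallas. Count = 1

1


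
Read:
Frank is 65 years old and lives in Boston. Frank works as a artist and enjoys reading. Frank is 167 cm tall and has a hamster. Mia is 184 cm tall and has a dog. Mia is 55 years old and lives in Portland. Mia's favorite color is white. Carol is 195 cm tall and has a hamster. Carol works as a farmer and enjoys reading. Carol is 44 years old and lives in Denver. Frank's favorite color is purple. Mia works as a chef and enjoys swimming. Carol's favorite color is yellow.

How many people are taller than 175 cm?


Taller than 175: 2

2


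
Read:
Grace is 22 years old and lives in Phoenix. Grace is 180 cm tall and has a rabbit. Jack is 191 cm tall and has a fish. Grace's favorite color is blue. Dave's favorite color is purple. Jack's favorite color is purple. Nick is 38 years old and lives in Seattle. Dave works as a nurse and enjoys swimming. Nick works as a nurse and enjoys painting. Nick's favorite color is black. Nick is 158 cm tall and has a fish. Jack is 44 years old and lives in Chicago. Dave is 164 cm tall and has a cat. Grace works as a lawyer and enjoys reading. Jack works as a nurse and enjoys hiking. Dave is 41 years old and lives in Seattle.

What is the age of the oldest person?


Oldest: Jack at 44

44


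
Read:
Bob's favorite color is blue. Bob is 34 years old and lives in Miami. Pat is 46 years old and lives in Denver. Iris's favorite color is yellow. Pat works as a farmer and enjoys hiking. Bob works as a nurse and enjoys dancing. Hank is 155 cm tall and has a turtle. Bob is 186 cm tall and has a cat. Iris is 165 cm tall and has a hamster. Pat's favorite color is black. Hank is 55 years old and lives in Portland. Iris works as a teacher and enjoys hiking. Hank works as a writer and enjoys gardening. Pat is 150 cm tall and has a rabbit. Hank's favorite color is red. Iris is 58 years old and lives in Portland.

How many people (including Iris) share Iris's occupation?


Iris is a teacher. Count = 1

1


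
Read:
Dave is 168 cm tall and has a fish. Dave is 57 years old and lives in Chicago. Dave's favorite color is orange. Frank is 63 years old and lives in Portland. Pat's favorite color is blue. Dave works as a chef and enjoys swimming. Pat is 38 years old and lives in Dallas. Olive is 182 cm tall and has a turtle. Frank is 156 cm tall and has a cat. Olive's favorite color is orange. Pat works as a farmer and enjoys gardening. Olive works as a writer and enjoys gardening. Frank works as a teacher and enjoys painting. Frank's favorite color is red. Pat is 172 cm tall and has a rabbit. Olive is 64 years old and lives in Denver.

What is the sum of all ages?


63+57+38+64 = 222

222


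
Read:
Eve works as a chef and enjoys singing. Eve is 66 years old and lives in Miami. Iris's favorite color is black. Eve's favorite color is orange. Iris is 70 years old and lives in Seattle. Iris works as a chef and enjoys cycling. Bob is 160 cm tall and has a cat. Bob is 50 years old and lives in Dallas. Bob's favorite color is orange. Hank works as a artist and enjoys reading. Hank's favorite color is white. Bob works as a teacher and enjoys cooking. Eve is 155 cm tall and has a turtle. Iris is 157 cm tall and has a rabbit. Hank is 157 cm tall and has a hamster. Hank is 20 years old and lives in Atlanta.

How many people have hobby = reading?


Count: 1

1


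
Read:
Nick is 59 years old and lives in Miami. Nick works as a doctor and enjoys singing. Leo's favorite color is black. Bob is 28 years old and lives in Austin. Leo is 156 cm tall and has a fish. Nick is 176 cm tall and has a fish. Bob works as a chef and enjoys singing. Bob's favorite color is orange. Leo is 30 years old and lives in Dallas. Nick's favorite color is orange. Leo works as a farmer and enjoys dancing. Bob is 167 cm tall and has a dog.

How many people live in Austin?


Count in Austin: 1

1


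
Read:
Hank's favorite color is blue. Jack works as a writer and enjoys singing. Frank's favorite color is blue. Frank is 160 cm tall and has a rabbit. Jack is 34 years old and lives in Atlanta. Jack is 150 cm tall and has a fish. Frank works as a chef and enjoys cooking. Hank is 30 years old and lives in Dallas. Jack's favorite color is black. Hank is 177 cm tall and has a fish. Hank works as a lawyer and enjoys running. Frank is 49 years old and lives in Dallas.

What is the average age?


Sum=113, n=3, avg=37.67

37.67


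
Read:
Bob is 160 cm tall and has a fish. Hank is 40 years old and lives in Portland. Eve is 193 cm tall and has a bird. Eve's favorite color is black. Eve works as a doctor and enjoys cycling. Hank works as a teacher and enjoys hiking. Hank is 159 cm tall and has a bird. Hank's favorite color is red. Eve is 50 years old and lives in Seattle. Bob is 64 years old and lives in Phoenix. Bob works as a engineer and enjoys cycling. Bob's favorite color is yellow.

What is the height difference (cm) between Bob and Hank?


|160 - 159| = 1

1


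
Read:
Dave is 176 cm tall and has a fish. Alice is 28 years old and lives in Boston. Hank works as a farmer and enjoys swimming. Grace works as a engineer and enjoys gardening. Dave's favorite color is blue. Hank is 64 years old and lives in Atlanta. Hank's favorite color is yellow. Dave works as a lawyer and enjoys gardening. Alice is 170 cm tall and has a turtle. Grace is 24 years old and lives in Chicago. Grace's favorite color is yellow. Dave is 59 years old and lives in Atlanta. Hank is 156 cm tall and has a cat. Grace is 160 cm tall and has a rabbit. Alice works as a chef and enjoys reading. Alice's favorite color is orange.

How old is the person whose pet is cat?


Person with pet=cat is Hank, age 64

64


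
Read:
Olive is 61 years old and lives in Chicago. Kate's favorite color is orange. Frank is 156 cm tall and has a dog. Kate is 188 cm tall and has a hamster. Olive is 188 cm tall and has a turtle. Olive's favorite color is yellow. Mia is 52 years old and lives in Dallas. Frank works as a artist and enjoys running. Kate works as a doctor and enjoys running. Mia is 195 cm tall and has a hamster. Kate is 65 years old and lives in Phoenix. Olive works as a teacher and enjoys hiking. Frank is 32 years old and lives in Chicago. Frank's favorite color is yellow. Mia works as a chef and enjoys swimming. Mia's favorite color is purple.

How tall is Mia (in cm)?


Mia is 195 cm tall

195


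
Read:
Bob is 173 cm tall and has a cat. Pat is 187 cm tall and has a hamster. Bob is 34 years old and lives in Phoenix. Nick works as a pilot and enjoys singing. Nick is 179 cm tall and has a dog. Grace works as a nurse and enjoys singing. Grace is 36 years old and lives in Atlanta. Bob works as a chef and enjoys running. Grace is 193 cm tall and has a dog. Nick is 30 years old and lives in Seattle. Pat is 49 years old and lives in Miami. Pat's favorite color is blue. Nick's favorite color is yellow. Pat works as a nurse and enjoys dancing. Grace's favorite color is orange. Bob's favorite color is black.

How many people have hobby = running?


Count: 1

1


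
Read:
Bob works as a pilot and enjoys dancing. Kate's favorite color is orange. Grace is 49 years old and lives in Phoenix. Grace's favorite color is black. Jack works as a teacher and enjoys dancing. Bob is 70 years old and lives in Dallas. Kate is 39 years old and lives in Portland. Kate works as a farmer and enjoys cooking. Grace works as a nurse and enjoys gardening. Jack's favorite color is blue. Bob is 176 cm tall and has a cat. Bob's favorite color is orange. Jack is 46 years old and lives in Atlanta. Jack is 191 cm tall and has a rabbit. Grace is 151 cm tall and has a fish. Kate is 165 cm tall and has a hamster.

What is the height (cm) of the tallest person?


Tallest: Jack at 191 cm

191


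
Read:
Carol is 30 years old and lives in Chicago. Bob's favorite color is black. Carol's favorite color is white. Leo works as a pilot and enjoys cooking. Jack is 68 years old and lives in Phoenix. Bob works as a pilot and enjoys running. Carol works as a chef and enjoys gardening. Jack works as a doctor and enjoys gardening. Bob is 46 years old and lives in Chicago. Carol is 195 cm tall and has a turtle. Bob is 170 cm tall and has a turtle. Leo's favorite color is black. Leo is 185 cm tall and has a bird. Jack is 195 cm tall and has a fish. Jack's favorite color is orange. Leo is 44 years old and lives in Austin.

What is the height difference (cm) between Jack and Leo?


|195 - 185| = 10

10


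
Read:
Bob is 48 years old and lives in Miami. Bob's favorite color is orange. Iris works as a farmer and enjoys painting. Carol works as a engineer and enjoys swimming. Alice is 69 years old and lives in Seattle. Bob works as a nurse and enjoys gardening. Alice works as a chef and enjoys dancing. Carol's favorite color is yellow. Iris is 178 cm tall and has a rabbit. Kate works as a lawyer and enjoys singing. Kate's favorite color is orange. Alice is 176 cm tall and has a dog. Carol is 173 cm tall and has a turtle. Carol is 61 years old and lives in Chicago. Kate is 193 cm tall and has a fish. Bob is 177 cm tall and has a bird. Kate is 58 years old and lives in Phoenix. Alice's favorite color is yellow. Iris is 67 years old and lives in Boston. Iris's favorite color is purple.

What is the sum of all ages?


48+67+58+69+61 = 303

303


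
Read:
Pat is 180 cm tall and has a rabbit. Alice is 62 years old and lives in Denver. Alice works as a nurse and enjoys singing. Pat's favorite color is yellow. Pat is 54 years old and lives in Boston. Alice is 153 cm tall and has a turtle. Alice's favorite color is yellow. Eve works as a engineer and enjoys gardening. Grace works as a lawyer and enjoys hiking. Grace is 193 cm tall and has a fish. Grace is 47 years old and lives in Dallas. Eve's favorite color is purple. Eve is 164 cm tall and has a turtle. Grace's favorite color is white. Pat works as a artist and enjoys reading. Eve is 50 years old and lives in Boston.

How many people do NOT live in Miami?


Not in Miami: 4

4


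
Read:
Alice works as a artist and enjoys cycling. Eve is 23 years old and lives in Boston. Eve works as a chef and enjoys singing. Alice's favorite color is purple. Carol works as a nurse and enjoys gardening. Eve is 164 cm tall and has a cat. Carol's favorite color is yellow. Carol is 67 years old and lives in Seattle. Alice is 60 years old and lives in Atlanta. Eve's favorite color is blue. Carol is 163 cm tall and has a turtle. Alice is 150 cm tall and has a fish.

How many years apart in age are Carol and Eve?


67 vs 23, diff = 44

44


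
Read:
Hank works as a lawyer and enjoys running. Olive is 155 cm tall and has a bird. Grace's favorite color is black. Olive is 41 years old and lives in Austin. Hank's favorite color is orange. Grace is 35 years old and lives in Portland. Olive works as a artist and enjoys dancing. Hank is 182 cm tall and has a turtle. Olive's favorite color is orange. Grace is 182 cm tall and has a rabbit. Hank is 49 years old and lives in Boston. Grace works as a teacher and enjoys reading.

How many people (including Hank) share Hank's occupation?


Hank is a lawyer. Count = 1

1


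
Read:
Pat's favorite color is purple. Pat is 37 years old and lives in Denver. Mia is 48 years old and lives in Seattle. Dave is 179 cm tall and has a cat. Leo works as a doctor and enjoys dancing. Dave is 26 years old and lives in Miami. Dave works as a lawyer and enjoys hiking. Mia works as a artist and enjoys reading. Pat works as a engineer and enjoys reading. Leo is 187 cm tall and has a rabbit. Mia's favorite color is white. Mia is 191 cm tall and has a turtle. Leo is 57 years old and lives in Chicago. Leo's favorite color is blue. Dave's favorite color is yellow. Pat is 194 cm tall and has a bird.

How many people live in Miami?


Count in Miami: 1

1


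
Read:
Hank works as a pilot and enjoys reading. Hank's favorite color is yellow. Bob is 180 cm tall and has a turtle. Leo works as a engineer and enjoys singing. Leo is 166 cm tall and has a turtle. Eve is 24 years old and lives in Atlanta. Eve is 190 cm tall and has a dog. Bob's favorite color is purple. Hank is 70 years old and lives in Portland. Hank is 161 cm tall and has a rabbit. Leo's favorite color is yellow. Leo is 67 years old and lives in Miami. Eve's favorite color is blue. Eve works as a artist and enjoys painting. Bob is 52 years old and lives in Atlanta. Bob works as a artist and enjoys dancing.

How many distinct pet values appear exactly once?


Unique pet values: 2

2


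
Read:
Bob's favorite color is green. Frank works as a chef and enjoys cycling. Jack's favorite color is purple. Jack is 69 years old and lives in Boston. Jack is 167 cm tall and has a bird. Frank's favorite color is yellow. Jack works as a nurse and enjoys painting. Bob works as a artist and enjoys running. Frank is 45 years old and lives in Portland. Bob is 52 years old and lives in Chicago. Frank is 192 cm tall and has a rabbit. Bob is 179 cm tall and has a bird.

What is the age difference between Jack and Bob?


|69 - 52| = 17

17
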